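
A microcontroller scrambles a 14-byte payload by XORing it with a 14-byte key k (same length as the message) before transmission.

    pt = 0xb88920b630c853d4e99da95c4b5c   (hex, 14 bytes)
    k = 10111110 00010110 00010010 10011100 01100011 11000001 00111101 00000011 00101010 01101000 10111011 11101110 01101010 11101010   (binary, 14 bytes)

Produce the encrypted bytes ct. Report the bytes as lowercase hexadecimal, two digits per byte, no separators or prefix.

XOR is its own inverse, so applying the key byte-wise gives the result directly.
184 XOR 190 =   6
137 XOR  22 = 159
 32 XOR  18 =  50
182 XOR 156 =  42
 48 XOR  99 =  83
200 XOR 193 =   9
 83 XOR  61 = 110
212 XOR   3 = 215
233 XOR  42 = 195
157 XOR 104 = 245
169 XOR 187 =  18
 92 XOR 238 = 178
 75 XOR 106 =  33
 92 XOR 234 = 182

069f322a53096ed7c3f512b221b6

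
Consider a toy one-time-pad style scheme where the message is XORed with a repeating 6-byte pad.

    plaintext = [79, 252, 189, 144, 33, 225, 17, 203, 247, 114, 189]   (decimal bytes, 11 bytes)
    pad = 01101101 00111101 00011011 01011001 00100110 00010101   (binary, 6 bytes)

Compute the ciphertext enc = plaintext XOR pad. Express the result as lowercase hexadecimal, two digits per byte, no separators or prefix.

The 6-byte key repeats, so the effective keystream is 6d 3d 1b 59 26 15 6d 3d 1b 59 26.
byte 0: 4f ⊕ 6d = 22
byte 1: fc ⊕ 3d = c1
byte 2: bd ⊕ 1b = a6
byte 3: 90 ⊕ 59 = c9
byte 4: 21 ⊕ 26 = 07
byte 5: e1 ⊕ 15 = f4
byte 6: 11 ⊕ 6d = 7c
byte 7: cb ⊕ 3d = f6
byte 8: f7 ⊕ 1b = ec
byte 9: 72 ⊕ 59 = 2b
byte 10: bd ⊕ 26 = 9b

22c1a6c907f47cf6ec2b9b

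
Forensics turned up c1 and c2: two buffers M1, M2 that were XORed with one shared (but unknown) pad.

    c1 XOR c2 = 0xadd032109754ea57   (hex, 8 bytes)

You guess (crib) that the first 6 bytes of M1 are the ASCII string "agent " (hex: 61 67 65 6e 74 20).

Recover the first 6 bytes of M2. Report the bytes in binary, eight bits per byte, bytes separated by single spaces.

Since c1 ⊕ c2 = M1 ⊕ M2, XORing with the guessed M1 bytes yields the corresponding M2 bytes: M2 = (c1 ⊕ c2) ⊕ M1.
ad ^ 61 = cc
d0 ^ 67 = b7
32 ^ 65 = 57
10 ^ 6e = 7e
97 ^ 74 = e3
54 ^ 20 = 74

11001100 10110111 01010111 01111110 11100011 01110100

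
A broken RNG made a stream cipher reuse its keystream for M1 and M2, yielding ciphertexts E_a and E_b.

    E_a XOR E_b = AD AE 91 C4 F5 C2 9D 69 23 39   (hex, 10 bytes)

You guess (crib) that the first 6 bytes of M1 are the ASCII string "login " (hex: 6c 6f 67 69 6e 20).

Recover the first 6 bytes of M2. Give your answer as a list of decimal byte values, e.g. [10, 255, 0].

[193, 193, 246, 173, 155, 226]

Since E_a ⊕ E_b = M1 ⊕ M2, XORing with the guessed M1 bytes yields the corresponding M2 bytes: M2 = (E_a ⊕ E_b) ⊕ M1.
ad ⊕ 6c = c1
ae ⊕ 6f = c1
91 ⊕ 67 = f6
c4 ⊕ 69 = ad
f5 ⊕ 6e = 9b
c2 ⊕ 20 = e2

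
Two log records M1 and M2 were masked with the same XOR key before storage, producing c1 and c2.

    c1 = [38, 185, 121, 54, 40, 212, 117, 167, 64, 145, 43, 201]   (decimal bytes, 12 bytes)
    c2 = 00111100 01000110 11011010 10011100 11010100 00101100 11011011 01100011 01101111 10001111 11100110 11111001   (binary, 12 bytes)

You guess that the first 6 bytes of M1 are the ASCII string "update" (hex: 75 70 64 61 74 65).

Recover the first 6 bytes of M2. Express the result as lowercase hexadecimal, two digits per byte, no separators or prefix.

First, c1 ⊕ c2 = (M1 ⊕ K) ⊕ (M2 ⊕ K) = M1 ⊕ M2, so the key drops out. Then M2 = (M1 ⊕ M2) ⊕ M1 over the first 6 bytes.
byte 0: (26 xor 3c) xor 75 = 1a xor 75 = 6f
byte 1: (b9 xor 46) xor 70 = ff xor 70 = 8f
byte 2: (79 xor da) xor 64 = a3 xor 64 = c7
byte 3: (36 xor 9c) xor 61 = aa xor 61 = cb
byte 4: (28 xor d4) xor 74 = fc xor 74 = 88
byte 5: (d4 xor 2c) xor 65 = f8 xor 65 = 9d

6f8fc7cb889d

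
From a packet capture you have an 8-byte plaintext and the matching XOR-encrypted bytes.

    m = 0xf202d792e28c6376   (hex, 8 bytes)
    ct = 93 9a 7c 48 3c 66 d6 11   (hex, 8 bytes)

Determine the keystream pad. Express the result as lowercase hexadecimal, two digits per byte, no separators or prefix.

Since ct = m ⊕ pad, XORing both sides with m gives pad = m ⊕ ct.
f2 ⊕ 93 = 61
02 ⊕ 9a = 98
d7 ⊕ 7c = ab
92 ⊕ 48 = da
e2 ⊕ 3c = de
8c ⊕ 66 = ea
63 ⊕ d6 = b5
76 ⊕ 11 = 67

6198abdadeeab567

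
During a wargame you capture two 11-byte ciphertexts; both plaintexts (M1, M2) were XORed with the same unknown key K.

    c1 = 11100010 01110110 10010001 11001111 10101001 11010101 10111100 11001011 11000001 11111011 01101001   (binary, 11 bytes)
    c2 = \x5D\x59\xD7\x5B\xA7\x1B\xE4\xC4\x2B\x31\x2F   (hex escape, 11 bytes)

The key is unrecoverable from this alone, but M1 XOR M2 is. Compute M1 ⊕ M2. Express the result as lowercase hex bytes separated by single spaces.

c1 ⊕ c2 = (M1 ⊕ K) ⊕ (M2 ⊕ K) = M1 ⊕ M2 — the shared key cancels under XOR.
byte 0: e2 XOR 5d = bf
byte 1: 76 XOR 59 = 2f
byte 2: 91 XOR d7 = 46
byte 3: cf XOR 5b = 94
byte 4: a9 XOR a7 = 0e
byte 5: d5 XOR 1b = ce
byte 6: bc XOR e4 = 58
byte 7: cb XOR c4 = 0f
byte 8: c1 XOR 2b = ea
byte 9: fb XOR 31 = ca
byte 10: 69 XOR 2f = 46

bf 2f 46 94 0e ce 58 0f ea ca 46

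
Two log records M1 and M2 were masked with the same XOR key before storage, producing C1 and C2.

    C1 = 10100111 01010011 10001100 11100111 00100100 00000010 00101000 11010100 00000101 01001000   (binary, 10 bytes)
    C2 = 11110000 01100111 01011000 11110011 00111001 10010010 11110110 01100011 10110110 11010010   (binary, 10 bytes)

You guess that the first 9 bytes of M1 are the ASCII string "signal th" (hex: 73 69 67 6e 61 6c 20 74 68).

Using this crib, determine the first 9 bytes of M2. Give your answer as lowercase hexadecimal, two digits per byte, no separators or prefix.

First, C1 ⊕ C2 = (M1 ⊕ K) ⊕ (M2 ⊕ K) = M1 ⊕ M2, so the key drops out. Then M2 = (M1 ⊕ M2) ⊕ M1 over the first 9 bytes.
byte 0: (a7 XOR f0) XOR 73 = 57 XOR 73 = 24
byte 1: (53 XOR 67) XOR 69 = 34 XOR 69 = 5d
byte 2: (8c XOR 58) XOR 67 = d4 XOR 67 = b3
byte 3: (e7 XOR f3) XOR 6e = 14 XOR 6e = 7a
byte 4: (24 XOR 39) XOR 61 = 1d XOR 61 = 7c
byte 5: (02 XOR 92) XOR 6c = 90 XOR 6c = fc
byte 6: (28 XOR f6) XOR 20 = de XOR 20 = fe
byte 7: (d4 XOR 63) XOR 74 = b7 XOR 74 = c3
byte 8: (05 XOR b6) XOR 68 = b3 XOR 68 = db

245db37a7cfcfec3db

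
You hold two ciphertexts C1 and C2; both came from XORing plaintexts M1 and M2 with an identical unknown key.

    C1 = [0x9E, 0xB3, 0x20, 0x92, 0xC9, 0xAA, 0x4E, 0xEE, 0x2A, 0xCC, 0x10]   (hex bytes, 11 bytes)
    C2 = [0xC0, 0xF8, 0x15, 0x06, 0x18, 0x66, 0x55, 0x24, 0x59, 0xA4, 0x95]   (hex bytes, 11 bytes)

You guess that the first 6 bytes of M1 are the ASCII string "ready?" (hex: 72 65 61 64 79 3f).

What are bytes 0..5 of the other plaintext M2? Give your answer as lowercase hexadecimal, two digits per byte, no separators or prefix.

2c2e54f0a8f3

First, C1 ⊕ C2 = (M1 ⊕ K) ⊕ (M2 ⊕ K) = M1 ⊕ M2, so the key drops out. Then M2 = (M1 ⊕ M2) ⊕ M1 over the first 6 bytes.
byte 0: (9e ^ c0) ^ 72 = 5e ^ 72 = 2c
byte 1: (b3 ^ f8) ^ 65 = 4b ^ 65 = 2e
byte 2: (20 ^ 15) ^ 61 = 35 ^ 61 = 54
byte 3: (92 ^ 06) ^ 64 = 94 ^ 64 = f0
byte 4: (c9 ^ 18) ^ 79 = d1 ^ 79 = a8
byte 5: (aa ^ 66) ^ 3f = cc ^ 3f = f3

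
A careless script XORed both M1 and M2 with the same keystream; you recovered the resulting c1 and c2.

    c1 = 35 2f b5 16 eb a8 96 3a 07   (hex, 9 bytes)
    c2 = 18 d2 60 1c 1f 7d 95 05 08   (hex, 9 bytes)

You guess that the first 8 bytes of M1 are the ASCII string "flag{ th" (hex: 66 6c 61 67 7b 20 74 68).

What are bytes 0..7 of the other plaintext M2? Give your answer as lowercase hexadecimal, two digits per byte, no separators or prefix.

4b91b46d8ff57757

First, c1 ⊕ c2 = (M1 ⊕ K) ⊕ (M2 ⊕ K) = M1 ⊕ M2, so the key drops out. Then M2 = (M1 ⊕ M2) ⊕ M1 over the first 8 bytes.
byte 0: (35 ^ 18) ^ 66 = 2d ^ 66 = 4b
byte 1: (2f ^ d2) ^ 6c = fd ^ 6c = 91
byte 2: (b5 ^ 60) ^ 61 = d5 ^ 61 = b4
byte 3: (16 ^ 1c) ^ 67 = 0a ^ 67 = 6d
byte 4: (eb ^ 1f) ^ 7b = f4 ^ 7b = 8f
byte 5: (a8 ^ 7d) ^ 20 = d5 ^ 20 = f5
byte 6: (96 ^ 95) ^ 74 = 03 ^ 74 = 77
byte 7: (3a ^ 05) ^ 68 = 3f ^ 68 = 57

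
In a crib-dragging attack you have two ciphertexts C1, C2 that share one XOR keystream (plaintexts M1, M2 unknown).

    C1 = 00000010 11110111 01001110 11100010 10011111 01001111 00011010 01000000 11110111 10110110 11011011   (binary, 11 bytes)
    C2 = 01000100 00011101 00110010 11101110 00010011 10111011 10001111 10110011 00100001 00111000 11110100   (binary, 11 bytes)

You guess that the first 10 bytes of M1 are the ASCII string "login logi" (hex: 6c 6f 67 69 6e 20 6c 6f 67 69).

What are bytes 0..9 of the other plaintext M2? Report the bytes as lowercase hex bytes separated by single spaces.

First, C1 ⊕ C2 = (M1 ⊕ K) ⊕ (M2 ⊕ K) = M1 ⊕ M2, so the key drops out. Then M2 = (M1 ⊕ M2) ⊕ M1 over the first 10 bytes.
byte 0: (02 XOR 44) XOR 6c = 46 XOR 6c = 2a
byte 1: (f7 XOR 1d) XOR 6f = ea XOR 6f = 85
byte 2: (4e XOR 32) XOR 67 = 7c XOR 67 = 1b
byte 3: (e2 XOR ee) XOR 69 = 0c XOR 69 = 65
byte 4: (9f XOR 13) XOR 6e = 8c XOR 6e = e2
byte 5: (4f XOR bb) XOR 20 = f4 XOR 20 = d4
byte 6: (1a XOR 8f) XOR 6c = 95 XOR 6c = f9
byte 7: (40 XOR b3) XOR 6f = f3 XOR 6f = 9c
byte 8: (f7 XOR 21) XOR 67 = d6 XOR 67 = b1
byte 9: (b6 XOR 38) XOR 69 = 8e XOR 69 = e7

2a 85 1b 65 e2 d4 f9 9c b1 e7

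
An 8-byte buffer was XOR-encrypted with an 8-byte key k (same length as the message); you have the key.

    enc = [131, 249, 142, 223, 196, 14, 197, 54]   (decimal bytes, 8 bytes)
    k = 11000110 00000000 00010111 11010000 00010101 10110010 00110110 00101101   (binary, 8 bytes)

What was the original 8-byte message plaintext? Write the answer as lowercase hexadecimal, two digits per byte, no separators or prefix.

45f9990fd1bcf31b

XOR is its own inverse, so applying the key byte-wise gives the result directly.
83 ⊕ c6 = 45
f9 ⊕ 00 = f9
8e ⊕ 17 = 99
df ⊕ d0 = 0f
c4 ⊕ 15 = d1
0e ⊕ b2 = bc
c5 ⊕ 36 = f3
36 ⊕ 2d = 1b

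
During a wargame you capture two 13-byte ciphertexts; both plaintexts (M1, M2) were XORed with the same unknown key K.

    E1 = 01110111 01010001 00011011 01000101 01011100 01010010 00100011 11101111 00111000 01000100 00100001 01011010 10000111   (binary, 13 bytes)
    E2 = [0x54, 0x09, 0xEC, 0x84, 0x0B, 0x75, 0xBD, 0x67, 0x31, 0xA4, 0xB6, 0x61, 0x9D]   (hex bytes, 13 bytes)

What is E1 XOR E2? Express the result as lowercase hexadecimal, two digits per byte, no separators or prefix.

E1 ⊕ E2 = (M1 ⊕ K) ⊕ (M2 ⊕ K) = M1 ⊕ M2 — the shared key cancels under XOR.
byte 0: 77 xor 54 = 23
byte 1: 51 xor 09 = 58
byte 2: 1b xor ec = f7
byte 3: 45 xor 84 = c1
byte 4: 5c xor 0b = 57
byte 5: 52 xor 75 = 27
byte 6: 23 xor bd = 9e
byte 7: ef xor 67 = 88
byte 8: 38 xor 31 = 09
byte 9: 44 xor a4 = e0
byte 10: 21 xor b6 = 97
byte 11: 5a xor 61 = 3b
byte 12: 87 xor 9d = 1a

2358f7c157279e8809e0973b1a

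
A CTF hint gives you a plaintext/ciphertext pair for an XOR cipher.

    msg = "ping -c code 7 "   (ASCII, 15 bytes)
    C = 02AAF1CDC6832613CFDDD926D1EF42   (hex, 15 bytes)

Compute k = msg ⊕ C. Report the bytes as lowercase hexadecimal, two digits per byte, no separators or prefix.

72c39faae6ae4533acb2bd43f1d862

Since C = msg ⊕ k, XORing both sides with msg gives k = msg ⊕ C.
70 xor 02 = 72
69 xor aa = c3
6e xor f1 = 9f
67 xor cd = aa
20 xor c6 = e6
2d xor 83 = ae
63 xor 26 = 45
20 xor 13 = 33
63 xor cf = ac
6f xor dd = b2
64 xor d9 = bd
65 xor 26 = 43
20 xor d1 = f1
37 xor ef = d8
20 xor 42 = 62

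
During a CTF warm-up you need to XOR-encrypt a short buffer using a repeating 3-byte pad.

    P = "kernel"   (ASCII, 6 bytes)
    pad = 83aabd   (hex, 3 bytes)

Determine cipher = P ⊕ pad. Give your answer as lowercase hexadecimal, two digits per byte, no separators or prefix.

The 3-byte key repeats, so the effective keystream is 83 aa bd 83 aa bd.
byte 0: 6b ^ 83 = e8
byte 1: 65 ^ aa = cf
byte 2: 72 ^ bd = cf
byte 3: 6e ^ 83 = ed
byte 4: 65 ^ aa = cf
byte 5: 6c ^ bd = d1

e8cfcfedcfd1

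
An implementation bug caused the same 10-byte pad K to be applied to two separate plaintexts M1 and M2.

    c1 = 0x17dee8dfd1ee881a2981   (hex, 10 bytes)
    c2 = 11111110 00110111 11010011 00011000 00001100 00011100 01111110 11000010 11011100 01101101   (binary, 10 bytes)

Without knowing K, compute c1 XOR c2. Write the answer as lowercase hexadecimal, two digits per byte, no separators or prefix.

c1 ⊕ c2 = (M1 ⊕ K) ⊕ (M2 ⊕ K) = M1 ⊕ M2 — the shared key cancels under XOR.
00010111 ⊕ 11111110 = 11101001
11011110 ⊕ 00110111 = 11101001
11101000 ⊕ 11010011 = 00111011
11011111 ⊕ 00011000 = 11000111
11010001 ⊕ 00001100 = 11011101
11101110 ⊕ 00011100 = 11110010
10001000 ⊕ 01111110 = 11110110
00011010 ⊕ 11000010 = 11011000
00101001 ⊕ 11011100 = 11110101
10000001 ⊕ 01101101 = 11101100

e9e93bc7ddf2f6d8f5ec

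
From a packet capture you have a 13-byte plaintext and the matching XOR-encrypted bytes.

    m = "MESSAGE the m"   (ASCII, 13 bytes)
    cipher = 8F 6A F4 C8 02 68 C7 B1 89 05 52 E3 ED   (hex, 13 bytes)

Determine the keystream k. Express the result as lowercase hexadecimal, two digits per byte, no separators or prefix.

Since cipher = m ⊕ k, XORing both sides with m gives k = m ⊕ cipher.
byte 0: 4d XOR 8f = c2
byte 1: 45 XOR 6a = 2f
byte 2: 53 XOR f4 = a7
byte 3: 53 XOR c8 = 9b
byte 4: 41 XOR 02 = 43
byte 5: 47 XOR 68 = 2f
byte 6: 45 XOR c7 = 82
byte 7: 20 XOR b1 = 91
byte 8: 74 XOR 89 = fd
byte 9: 68 XOR 05 = 6d
byte 10: 65 XOR 52 = 37
byte 11: 20 XOR e3 = c3
byte 12: 6d XOR ed = 80

c22fa79b432f8291fd6d37c380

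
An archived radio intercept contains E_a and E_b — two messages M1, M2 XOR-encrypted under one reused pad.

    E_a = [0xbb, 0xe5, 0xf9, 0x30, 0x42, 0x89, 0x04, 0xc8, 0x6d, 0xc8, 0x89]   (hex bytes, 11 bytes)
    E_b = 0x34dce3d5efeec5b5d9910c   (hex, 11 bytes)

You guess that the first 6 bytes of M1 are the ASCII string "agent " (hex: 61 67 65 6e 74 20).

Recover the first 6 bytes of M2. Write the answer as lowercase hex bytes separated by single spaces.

ee 5e 7f 8b d9 47

First, E_a ⊕ E_b = (M1 ⊕ K) ⊕ (M2 ⊕ K) = M1 ⊕ M2, so the key drops out. Then M2 = (M1 ⊕ M2) ⊕ M1 over the first 6 bytes.
byte 0: (bb xor 34) xor 61 = 8f xor 61 = ee
byte 1: (e5 xor dc) xor 67 = 39 xor 67 = 5e
byte 2: (f9 xor e3) xor 65 = 1a xor 65 = 7f
byte 3: (30 xor d5) xor 6e = e5 xor 6e = 8b
byte 4: (42 xor ef) xor 74 = ad xor 74 = d9
byte 5: (89 xor ee) xor 20 = 67 xor 20 = 47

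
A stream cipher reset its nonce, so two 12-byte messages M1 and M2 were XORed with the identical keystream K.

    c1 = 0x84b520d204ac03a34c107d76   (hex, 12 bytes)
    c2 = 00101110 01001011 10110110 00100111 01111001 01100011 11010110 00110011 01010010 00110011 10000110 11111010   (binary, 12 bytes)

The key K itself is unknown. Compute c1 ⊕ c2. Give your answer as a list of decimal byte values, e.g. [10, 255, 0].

c1 ⊕ c2 = (M1 ⊕ K) ⊕ (M2 ⊕ K) = M1 ⊕ M2 — the shared key cancels under XOR.
132 xor  46 = 170
181 xor  75 = 254
 32 xor 182 = 150
210 xor  39 = 245
  4 xor 121 = 125
172 xor  99 = 207
  3 xor 214 = 213
163 xor  51 = 144
 76 xor  82 =  30
 16 xor  51 =  35
125 xor 134 = 251
118 xor 250 = 140

[170, 254, 150, 245, 125, 207, 213, 144, 30, 35, 251, 140]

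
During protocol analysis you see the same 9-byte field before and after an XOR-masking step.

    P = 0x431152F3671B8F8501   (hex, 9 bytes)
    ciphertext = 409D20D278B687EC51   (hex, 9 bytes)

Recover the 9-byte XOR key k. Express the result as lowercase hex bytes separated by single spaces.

03 8c 72 21 1f ad 08 69 50

Since ciphertext = P ⊕ k, XORing both sides with P gives k = P ⊕ ciphertext.
01000011 ⊕ 01000000 = 00000011
00010001 ⊕ 10011101 = 10001100
01010010 ⊕ 00100000 = 01110010
11110011 ⊕ 11010010 = 00100001
01100111 ⊕ 01111000 = 00011111
00011011 ⊕ 10110110 = 10101101
10001111 ⊕ 10000111 = 00001000
10000101 ⊕ 11101100 = 01101001
00000001 ⊕ 01010001 = 01010000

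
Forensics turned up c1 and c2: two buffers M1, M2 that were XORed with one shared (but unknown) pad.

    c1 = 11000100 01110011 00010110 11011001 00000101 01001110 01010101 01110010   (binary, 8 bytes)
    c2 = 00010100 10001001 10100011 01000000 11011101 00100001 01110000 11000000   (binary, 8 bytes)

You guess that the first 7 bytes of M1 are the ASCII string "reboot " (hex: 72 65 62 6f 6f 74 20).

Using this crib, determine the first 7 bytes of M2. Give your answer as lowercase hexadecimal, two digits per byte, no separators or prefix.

First, c1 ⊕ c2 = (M1 ⊕ K) ⊕ (M2 ⊕ K) = M1 ⊕ M2, so the key drops out. Then M2 = (M1 ⊕ M2) ⊕ M1 over the first 7 bytes.
byte 0: (c4 xor 14) xor 72 = d0 xor 72 = a2
byte 1: (73 xor 89) xor 65 = fa xor 65 = 9f
byte 2: (16 xor a3) xor 62 = b5 xor 62 = d7
byte 3: (d9 xor 40) xor 6f = 99 xor 6f = f6
byte 4: (05 xor dd) xor 6f = d8 xor 6f = b7
byte 5: (4e xor 21) xor 74 = 6f xor 74 = 1b
byte 6: (55 xor 70) xor 20 = 25 xor 20 = 05

a29fd7f6b71b05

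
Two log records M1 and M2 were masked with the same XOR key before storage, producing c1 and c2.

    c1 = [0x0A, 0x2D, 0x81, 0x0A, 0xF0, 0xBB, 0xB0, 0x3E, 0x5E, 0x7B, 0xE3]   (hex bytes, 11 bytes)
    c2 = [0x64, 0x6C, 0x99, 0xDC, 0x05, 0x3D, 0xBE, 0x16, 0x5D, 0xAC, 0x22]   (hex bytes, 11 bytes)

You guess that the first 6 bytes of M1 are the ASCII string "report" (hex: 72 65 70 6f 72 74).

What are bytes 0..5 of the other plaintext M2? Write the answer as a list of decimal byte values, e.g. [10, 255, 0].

[28, 36, 104, 185, 135, 242]

First, c1 ⊕ c2 = (M1 ⊕ K) ⊕ (M2 ⊕ K) = M1 ⊕ M2, so the key drops out. Then M2 = (M1 ⊕ M2) ⊕ M1 over the first 6 bytes.
byte 0: (0a ^ 64) ^ 72 = 6e ^ 72 = 1c
byte 1: (2d ^ 6c) ^ 65 = 41 ^ 65 = 24
byte 2: (81 ^ 99) ^ 70 = 18 ^ 70 = 68
byte 3: (0a ^ dc) ^ 6f = d6 ^ 6f = b9
byte 4: (f0 ^ 05) ^ 72 = f5 ^ 72 = 87
byte 5: (bb ^ 3d) ^ 74 = 86 ^ 74 = f2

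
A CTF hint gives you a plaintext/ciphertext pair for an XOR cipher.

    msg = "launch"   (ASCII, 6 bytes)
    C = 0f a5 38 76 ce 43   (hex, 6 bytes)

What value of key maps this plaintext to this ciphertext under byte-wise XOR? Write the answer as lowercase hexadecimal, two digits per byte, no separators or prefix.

Since C = msg ⊕ key, XORing both sides with msg gives key = msg ⊕ C.
6c xor 0f = 63
61 xor a5 = c4
75 xor 38 = 4d
6e xor 76 = 18
63 xor ce = ad
68 xor 43 = 2b

63c44d18ad2b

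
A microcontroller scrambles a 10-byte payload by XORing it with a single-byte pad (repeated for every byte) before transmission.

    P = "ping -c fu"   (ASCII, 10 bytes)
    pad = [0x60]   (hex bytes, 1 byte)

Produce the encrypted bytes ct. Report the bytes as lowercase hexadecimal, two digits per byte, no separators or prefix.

The 1-byte key repeats, so the effective keystream is 60 60 60 60 60 60 60 60 60 60.
byte 0: 01110000 ^ 01100000 = 00010000
byte 1: 01101001 ^ 01100000 = 00001001
byte 2: 01101110 ^ 01100000 = 00001110
byte 3: 01100111 ^ 01100000 = 00000111
byte 4: 00100000 ^ 01100000 = 01000000
byte 5: 00101101 ^ 01100000 = 01001101
byte 6: 01100011 ^ 01100000 = 00000011
byte 7: 00100000 ^ 01100000 = 01000000
byte 8: 01100110 ^ 01100000 = 00000110
byte 9: 01110101 ^ 01100000 = 00010101

10090e07404d03400615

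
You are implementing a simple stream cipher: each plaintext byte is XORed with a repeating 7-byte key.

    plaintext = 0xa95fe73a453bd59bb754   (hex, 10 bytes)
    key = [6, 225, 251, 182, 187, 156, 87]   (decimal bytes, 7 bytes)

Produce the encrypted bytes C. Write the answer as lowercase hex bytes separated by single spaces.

The 7-byte key repeats, so the effective keystream is 06 e1 fb b6 bb 9c 57 06 e1 fb.
byte 0: 10101001 xor 00000110 = 10101111
byte 1: 01011111 xor 11100001 = 10111110
byte 2: 11100111 xor 11111011 = 00011100
byte 3: 00111010 xor 10110110 = 10001100
byte 4: 01000101 xor 10111011 = 11111110
byte 5: 00111011 xor 10011100 = 10100111
byte 6: 11010101 xor 01010111 = 10000010
byte 7: 10011011 xor 00000110 = 10011101
byte 8: 10110111 xor 11100001 = 01010110
byte 9: 01010100 xor 11111011 = 10101111

af be 1c 8c fe a7 82 9d 56 af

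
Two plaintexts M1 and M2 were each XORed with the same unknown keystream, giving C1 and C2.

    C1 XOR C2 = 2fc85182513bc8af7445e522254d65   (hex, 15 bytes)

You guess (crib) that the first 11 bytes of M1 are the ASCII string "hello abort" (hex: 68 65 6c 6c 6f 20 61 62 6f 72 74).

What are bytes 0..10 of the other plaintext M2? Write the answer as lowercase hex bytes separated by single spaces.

47 ad 3d ee 3e 1b a9 cd 1b 37 91

Since C1 ⊕ C2 = M1 ⊕ M2, XORing with the guessed M1 bytes yields the corresponding M2 bytes: M2 = (C1 ⊕ C2) ⊕ M1.
2f xor 68 = 47
c8 xor 65 = ad
51 xor 6c = 3d
82 xor 6c = ee
51 xor 6f = 3e
3b xor 20 = 1b
c8 xor 61 = a9
af xor 62 = cd
74 xor 6f = 1b
45 xor 72 = 37
e5 xor 74 = 91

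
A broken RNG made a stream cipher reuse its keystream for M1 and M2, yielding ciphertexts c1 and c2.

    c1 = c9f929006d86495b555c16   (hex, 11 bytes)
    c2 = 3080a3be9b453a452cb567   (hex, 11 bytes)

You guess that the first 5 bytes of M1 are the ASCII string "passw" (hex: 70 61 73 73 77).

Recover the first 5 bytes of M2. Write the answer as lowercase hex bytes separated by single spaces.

89 18 f9 cd 81

First, c1 ⊕ c2 = (M1 ⊕ K) ⊕ (M2 ⊕ K) = M1 ⊕ M2, so the key drops out. Then M2 = (M1 ⊕ M2) ⊕ M1 over the first 5 bytes.
byte 0: (c9 ^ 30) ^ 70 = f9 ^ 70 = 89
byte 1: (f9 ^ 80) ^ 61 = 79 ^ 61 = 18
byte 2: (29 ^ a3) ^ 73 = 8a ^ 73 = f9
byte 3: (00 ^ be) ^ 73 = be ^ 73 = cd
byte 4: (6d ^ 9b) ^ 77 = f6 ^ 77 = 81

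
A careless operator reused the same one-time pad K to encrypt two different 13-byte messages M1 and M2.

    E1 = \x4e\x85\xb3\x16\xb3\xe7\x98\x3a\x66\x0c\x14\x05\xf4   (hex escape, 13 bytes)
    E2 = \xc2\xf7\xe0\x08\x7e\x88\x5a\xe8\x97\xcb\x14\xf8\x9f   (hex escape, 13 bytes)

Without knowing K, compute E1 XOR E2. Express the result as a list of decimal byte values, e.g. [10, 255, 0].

E1 ⊕ E2 = (M1 ⊕ K) ⊕ (M2 ⊕ K) = M1 ⊕ M2 — the shared key cancels under XOR.
byte 0: 01001110 ⊕ 11000010 = 10001100
byte 1: 10000101 ⊕ 11110111 = 01110010
byte 2: 10110011 ⊕ 11100000 = 01010011
byte 3: 00010110 ⊕ 00001000 = 00011110
byte 4: 10110011 ⊕ 01111110 = 11001101
byte 5: 11100111 ⊕ 10001000 = 01101111
byte 6: 10011000 ⊕ 01011010 = 11000010
byte 7: 00111010 ⊕ 11101000 = 11010010
byte 8: 01100110 ⊕ 10010111 = 11110001
byte 9: 00001100 ⊕ 11001011 = 11000111
byte 10: 00010100 ⊕ 00010100 = 00000000
byte 11: 00000101 ⊕ 11111000 = 11111101
byte 12: 11110100 ⊕ 10011111 = 01101011

[140, 114, 83, 30, 205, 111, 194, 210, 241, 199, 0, 253, 107]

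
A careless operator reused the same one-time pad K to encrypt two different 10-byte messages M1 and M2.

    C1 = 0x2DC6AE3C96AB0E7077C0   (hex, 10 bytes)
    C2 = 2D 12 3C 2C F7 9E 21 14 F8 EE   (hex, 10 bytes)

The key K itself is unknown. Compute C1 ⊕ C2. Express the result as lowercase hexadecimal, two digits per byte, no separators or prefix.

C1 ⊕ C2 = (M1 ⊕ K) ⊕ (M2 ⊕ K) = M1 ⊕ M2 — the shared key cancels under XOR.
2d XOR 2d = 00
c6 XOR 12 = d4
ae XOR 3c = 92
3c XOR 2c = 10
96 XOR f7 = 61
ab XOR 9e = 35
0e XOR 21 = 2f
70 XOR 14 = 64
77 XOR f8 = 8f
c0 XOR ee = 2e

00d4921061352f648f2e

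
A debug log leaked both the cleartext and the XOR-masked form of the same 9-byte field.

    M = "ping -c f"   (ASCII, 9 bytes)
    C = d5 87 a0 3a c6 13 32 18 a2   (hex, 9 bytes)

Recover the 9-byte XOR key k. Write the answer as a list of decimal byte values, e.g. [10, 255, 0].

Since C = M ⊕ k, XORing both sides with M gives k = M ⊕ C.
112 xor 213 = 165
105 xor 135 = 238
110 xor 160 = 206
103 xor  58 =  93
 32 xor 198 = 230
 45 xor  19 =  62
 99 xor  50 =  81
 32 xor  24 =  56
102 xor 162 = 196

[165, 238, 206, 93, 230, 62, 81, 56, 196]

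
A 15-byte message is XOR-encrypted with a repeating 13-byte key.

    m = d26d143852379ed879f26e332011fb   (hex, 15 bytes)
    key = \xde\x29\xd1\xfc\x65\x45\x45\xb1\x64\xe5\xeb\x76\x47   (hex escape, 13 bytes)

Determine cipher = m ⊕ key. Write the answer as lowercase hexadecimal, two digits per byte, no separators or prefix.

The 13-byte key repeats, so the effective keystream is de 29 d1 fc 65 45 45 b1 64 e5 eb 76 47 de 29.
byte 0: d2 xor de = 0c
byte 1: 6d xor 29 = 44
byte 2: 14 xor d1 = c5
byte 3: 38 xor fc = c4
byte 4: 52 xor 65 = 37
byte 5: 37 xor 45 = 72
byte 6: 9e xor 45 = db
byte 7: d8 xor b1 = 69
byte 8: 79 xor 64 = 1d
byte 9: f2 xor e5 = 17
byte 10: 6e xor eb = 85
byte 11: 33 xor 76 = 45
byte 12: 20 xor 47 = 67
byte 13: 11 xor de = cf
byte 14: fb xor 29 = d2

0c44c5c43772db691d17854567cfd2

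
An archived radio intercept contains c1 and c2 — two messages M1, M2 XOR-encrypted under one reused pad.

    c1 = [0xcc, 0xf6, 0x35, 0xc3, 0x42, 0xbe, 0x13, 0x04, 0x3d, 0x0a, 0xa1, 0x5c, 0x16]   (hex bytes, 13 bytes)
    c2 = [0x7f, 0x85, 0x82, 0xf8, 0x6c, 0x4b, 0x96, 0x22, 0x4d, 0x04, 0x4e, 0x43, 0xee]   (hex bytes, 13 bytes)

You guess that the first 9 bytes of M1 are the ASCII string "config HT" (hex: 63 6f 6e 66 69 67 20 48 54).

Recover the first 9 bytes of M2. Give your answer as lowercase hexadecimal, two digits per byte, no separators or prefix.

d01cd95d4792a56e24

First, c1 ⊕ c2 = (M1 ⊕ K) ⊕ (M2 ⊕ K) = M1 ⊕ M2, so the key drops out. Then M2 = (M1 ⊕ M2) ⊕ M1 over the first 9 bytes.
byte 0: (cc ⊕ 7f) ⊕ 63 = b3 ⊕ 63 = d0
byte 1: (f6 ⊕ 85) ⊕ 6f = 73 ⊕ 6f = 1c
byte 2: (35 ⊕ 82) ⊕ 6e = b7 ⊕ 6e = d9
byte 3: (c3 ⊕ f8) ⊕ 66 = 3b ⊕ 66 = 5d
byte 4: (42 ⊕ 6c) ⊕ 69 = 2e ⊕ 69 = 47
byte 5: (be ⊕ 4b) ⊕ 67 = f5 ⊕ 67 = 92
byte 6: (13 ⊕ 96) ⊕ 20 = 85 ⊕ 20 = a5
byte 7: (04 ⊕ 22) ⊕ 48 = 26 ⊕ 48 = 6e
byte 8: (3d ⊕ 4d) ⊕ 54 = 70 ⊕ 54 = 24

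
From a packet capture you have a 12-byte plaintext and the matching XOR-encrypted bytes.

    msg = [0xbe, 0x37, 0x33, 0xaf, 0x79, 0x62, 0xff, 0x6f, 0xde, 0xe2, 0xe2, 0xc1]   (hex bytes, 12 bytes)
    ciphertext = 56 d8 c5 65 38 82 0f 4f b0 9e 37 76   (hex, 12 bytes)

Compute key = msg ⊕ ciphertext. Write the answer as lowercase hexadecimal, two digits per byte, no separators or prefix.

Since ciphertext = msg ⊕ key, XORing both sides with msg gives key = msg ⊕ ciphertext.
be xor 56 = e8
37 xor d8 = ef
33 xor c5 = f6
af xor 65 = ca
79 xor 38 = 41
62 xor 82 = e0
ff xor 0f = f0
6f xor 4f = 20
de xor b0 = 6e
e2 xor 9e = 7c
e2 xor 37 = d5
c1 xor 76 = b7

e8eff6ca41e0f0206e7cd5b7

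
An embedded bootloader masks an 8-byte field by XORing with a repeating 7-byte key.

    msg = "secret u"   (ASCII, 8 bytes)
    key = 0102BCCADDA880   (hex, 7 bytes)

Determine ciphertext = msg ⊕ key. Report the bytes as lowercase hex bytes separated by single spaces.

The 7-byte key repeats, so the effective keystream is 01 02 bc ca dd a8 80 01.
byte 0: 73 xor 01 = 72
byte 1: 65 xor 02 = 67
byte 2: 63 xor bc = df
byte 3: 72 xor ca = b8
byte 4: 65 xor dd = b8
byte 5: 74 xor a8 = dc
byte 6: 20 xor 80 = a0
byte 7: 75 xor 01 = 74

72 67 df b8 b8 dc a0 74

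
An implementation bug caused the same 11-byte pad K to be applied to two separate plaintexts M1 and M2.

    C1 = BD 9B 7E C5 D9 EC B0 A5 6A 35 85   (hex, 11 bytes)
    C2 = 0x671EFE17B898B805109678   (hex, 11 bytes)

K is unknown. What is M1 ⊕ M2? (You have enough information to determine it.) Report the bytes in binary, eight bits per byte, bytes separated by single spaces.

11011010 10000101 10000000 11010010 01100001 01110100 00001000 10100000 01111010 10100011 11111101

C1 ⊕ C2 = (M1 ⊕ K) ⊕ (M2 ⊕ K) = M1 ⊕ M2 — the shared key cancels under XOR.
10111101 ^ 01100111 = 11011010
10011011 ^ 00011110 = 10000101
01111110 ^ 11111110 = 10000000
11000101 ^ 00010111 = 11010010
11011001 ^ 10111000 = 01100001
11101100 ^ 10011000 = 01110100
10110000 ^ 10111000 = 00001000
10100101 ^ 00000101 = 10100000
01101010 ^ 00010000 = 01111010
00110101 ^ 10010110 = 10100011
10000101 ^ 01111000 = 11111101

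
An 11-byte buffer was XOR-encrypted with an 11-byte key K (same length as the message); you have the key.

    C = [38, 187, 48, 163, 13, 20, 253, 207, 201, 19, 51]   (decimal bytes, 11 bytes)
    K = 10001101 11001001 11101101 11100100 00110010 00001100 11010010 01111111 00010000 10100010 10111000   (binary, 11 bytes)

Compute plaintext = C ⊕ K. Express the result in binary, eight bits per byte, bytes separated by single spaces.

byte 0: 26 XOR 8d = ab
byte 1: bb XOR c9 = 72
byte 2: 30 XOR ed = dd
byte 3: a3 XOR e4 = 47
byte 4: 0d XOR 32 = 3f
byte 5: 14 XOR 0c = 18
byte 6: fd XOR d2 = 2f
byte 7: cf XOR 7f = b0
byte 8: c9 XOR 10 = d9
byte 9: 13 XOR a2 = b1
byte 10: 33 XOR b8 = 8b

10101011 01110010 11011101 01000111 00111111 00011000 00101111 10110000 11011001 10110001 10001011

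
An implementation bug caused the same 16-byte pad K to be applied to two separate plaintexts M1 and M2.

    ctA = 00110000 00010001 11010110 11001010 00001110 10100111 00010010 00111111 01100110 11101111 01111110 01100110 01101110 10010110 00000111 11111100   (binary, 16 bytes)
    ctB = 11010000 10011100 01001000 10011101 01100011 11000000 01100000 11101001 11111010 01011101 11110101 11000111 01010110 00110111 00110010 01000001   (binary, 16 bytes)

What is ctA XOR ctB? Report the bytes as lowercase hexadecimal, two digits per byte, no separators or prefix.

e08d9e576d6772d69cb28ba138a135bd

ctA ⊕ ctB = (M1 ⊕ K) ⊕ (M2 ⊕ K) = M1 ⊕ M2 — the shared key cancels under XOR.
 48 ⊕ 208 = 224
 17 ⊕ 156 = 141
214 ⊕  72 = 158
202 ⊕ 157 =  87
 14 ⊕  99 = 109
167 ⊕ 192 = 103
 18 ⊕  96 = 114
 63 ⊕ 233 = 214
102 ⊕ 250 = 156
239 ⊕  93 = 178
126 ⊕ 245 = 139
102 ⊕ 199 = 161
110 ⊕  86 =  56
150 ⊕  55 = 161
  7 ⊕  50 =  53
252 ⊕  65 = 189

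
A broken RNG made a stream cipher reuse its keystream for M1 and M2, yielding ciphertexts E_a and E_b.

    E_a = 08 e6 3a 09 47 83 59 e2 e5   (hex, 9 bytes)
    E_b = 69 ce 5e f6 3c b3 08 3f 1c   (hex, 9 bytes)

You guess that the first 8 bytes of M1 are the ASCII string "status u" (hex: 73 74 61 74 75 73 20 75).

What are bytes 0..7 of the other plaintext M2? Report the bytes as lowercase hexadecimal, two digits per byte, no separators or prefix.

125c058b0e4371a8

First, E_a ⊕ E_b = (M1 ⊕ K) ⊕ (M2 ⊕ K) = M1 ⊕ M2, so the key drops out. Then M2 = (M1 ⊕ M2) ⊕ M1 over the first 8 bytes.
byte 0: (08 ⊕ 69) ⊕ 73 = 61 ⊕ 73 = 12
byte 1: (e6 ⊕ ce) ⊕ 74 = 28 ⊕ 74 = 5c
byte 2: (3a ⊕ 5e) ⊕ 61 = 64 ⊕ 61 = 05
byte 3: (09 ⊕ f6) ⊕ 74 = ff ⊕ 74 = 8b
byte 4: (47 ⊕ 3c) ⊕ 75 = 7b ⊕ 75 = 0e
byte 5: (83 ⊕ b3) ⊕ 73 = 30 ⊕ 73 = 43
byte 6: (59 ⊕ 08) ⊕ 20 = 51 ⊕ 20 = 71
byte 7: (e2 ⊕ 3f) ⊕ 75 = dd ⊕ 75 = a8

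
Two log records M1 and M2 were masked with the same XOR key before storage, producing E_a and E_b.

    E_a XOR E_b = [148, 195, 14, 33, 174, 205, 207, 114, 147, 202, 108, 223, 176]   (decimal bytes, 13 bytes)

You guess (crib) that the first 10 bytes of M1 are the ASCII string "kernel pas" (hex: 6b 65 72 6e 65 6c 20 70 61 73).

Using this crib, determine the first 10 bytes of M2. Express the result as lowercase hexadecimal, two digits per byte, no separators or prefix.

ffa67c4fcba1ef02f2b9

Since E_a ⊕ E_b = M1 ⊕ M2, XORing with the guessed M1 bytes yields the corresponding M2 bytes: M2 = (E_a ⊕ E_b) ⊕ M1.
148 ⊕ 107 = 255
195 ⊕ 101 = 166
 14 ⊕ 114 = 124
 33 ⊕ 110 =  79
174 ⊕ 101 = 203
205 ⊕ 108 = 161
207 ⊕  32 = 239
114 ⊕ 112 =   2
147 ⊕  97 = 242
202 ⊕ 115 = 185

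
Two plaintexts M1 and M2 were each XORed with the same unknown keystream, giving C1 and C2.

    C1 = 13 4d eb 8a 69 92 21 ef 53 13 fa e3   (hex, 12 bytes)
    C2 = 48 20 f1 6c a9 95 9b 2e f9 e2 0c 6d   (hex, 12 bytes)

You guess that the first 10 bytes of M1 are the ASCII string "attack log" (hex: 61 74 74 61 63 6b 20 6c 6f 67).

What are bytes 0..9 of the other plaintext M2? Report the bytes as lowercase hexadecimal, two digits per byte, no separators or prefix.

3a196e87a36c9aadc596

First, C1 ⊕ C2 = (M1 ⊕ K) ⊕ (M2 ⊕ K) = M1 ⊕ M2, so the key drops out. Then M2 = (M1 ⊕ M2) ⊕ M1 over the first 10 bytes.
byte 0: (13 XOR 48) XOR 61 = 5b XOR 61 = 3a
byte 1: (4d XOR 20) XOR 74 = 6d XOR 74 = 19
byte 2: (eb XOR f1) XOR 74 = 1a XOR 74 = 6e
byte 3: (8a XOR 6c) XOR 61 = e6 XOR 61 = 87
byte 4: (69 XOR a9) XOR 63 = c0 XOR 63 = a3
byte 5: (92 XOR 95) XOR 6b = 07 XOR 6b = 6c
byte 6: (21 XOR 9b) XOR 20 = ba XOR 20 = 9a
byte 7: (ef XOR 2e) XOR 6c = c1 XOR 6c = ad
byte 8: (53 XOR f9) XOR 6f = aa XOR 6f = c5
byte 9: (13 XOR e2) XOR 67 = f1 XOR 67 = 96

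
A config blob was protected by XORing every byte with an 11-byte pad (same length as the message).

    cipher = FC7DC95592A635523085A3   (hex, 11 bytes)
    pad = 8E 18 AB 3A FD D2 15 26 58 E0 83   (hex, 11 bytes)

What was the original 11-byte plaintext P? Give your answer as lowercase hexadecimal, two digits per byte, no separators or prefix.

fc ⊕ 8e = 72
7d ⊕ 18 = 65
c9 ⊕ ab = 62
55 ⊕ 3a = 6f
92 ⊕ fd = 6f
a6 ⊕ d2 = 74
35 ⊕ 15 = 20
52 ⊕ 26 = 74
30 ⊕ 58 = 68
85 ⊕ e0 = 65
a3 ⊕ 83 = 20

7265626f6f742074686520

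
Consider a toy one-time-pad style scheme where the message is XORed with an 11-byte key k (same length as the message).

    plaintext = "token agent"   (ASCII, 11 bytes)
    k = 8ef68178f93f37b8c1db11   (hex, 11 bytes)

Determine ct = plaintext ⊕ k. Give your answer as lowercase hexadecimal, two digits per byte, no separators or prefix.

fa99ea1d971f56dfa4b565

XOR is its own inverse, so applying the key byte-wise gives the result directly.
01110100 ⊕ 10001110 = 11111010
01101111 ⊕ 11110110 = 10011001
01101011 ⊕ 10000001 = 11101010
01100101 ⊕ 01111000 = 00011101
01101110 ⊕ 11111001 = 10010111
00100000 ⊕ 00111111 = 00011111
01100001 ⊕ 00110111 = 01010110
01100111 ⊕ 10111000 = 11011111
01100101 ⊕ 11000001 = 10100100
01101110 ⊕ 11011011 = 10110101
01110100 ⊕ 00010001 = 01100101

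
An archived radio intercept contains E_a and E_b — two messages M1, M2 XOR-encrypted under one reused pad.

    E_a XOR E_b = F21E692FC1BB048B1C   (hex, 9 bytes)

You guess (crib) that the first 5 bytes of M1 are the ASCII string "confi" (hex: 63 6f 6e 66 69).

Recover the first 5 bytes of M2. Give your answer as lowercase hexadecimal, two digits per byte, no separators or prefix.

91710749a8

Since E_a ⊕ E_b = M1 ⊕ M2, XORing with the guessed M1 bytes yields the corresponding M2 bytes: M2 = (E_a ⊕ E_b) ⊕ M1.
byte 0: f2 XOR 63 = 91
byte 1: 1e XOR 6f = 71
byte 2: 69 XOR 6e = 07
byte 3: 2f XOR 66 = 49
byte 4: c1 XOR 69 = a8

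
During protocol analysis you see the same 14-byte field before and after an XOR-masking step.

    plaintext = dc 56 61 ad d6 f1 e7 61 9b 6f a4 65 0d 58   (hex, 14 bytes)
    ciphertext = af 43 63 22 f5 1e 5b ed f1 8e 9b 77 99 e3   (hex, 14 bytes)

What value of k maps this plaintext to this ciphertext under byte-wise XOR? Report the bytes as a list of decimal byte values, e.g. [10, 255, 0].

Since ciphertext = plaintext ⊕ k, XORing both sides with plaintext gives k = plaintext ⊕ ciphertext.
byte 0: dc XOR af = 73
byte 1: 56 XOR 43 = 15
byte 2: 61 XOR 63 = 02
byte 3: ad XOR 22 = 8f
byte 4: d6 XOR f5 = 23
byte 5: f1 XOR 1e = ef
byte 6: e7 XOR 5b = bc
byte 7: 61 XOR ed = 8c
byte 8: 9b XOR f1 = 6a
byte 9: 6f XOR 8e = e1
byte 10: a4 XOR 9b = 3f
byte 11: 65 XOR 77 = 12
byte 12: 0d XOR 99 = 94
byte 13: 58 XOR e3 = bb

[115, 21, 2, 143, 35, 239, 188, 140, 106, 225, 63, 18, 148, 187]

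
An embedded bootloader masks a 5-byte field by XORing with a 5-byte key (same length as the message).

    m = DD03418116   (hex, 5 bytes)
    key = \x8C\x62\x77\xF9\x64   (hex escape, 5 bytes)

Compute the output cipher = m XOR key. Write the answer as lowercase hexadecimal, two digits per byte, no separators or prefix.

XOR is its own inverse, so applying the key byte-wise gives the result directly.
byte 0: dd ⊕ 8c = 51
byte 1: 03 ⊕ 62 = 61
byte 2: 41 ⊕ 77 = 36
byte 3: 81 ⊕ f9 = 78
byte 4: 16 ⊕ 64 = 72

5161367872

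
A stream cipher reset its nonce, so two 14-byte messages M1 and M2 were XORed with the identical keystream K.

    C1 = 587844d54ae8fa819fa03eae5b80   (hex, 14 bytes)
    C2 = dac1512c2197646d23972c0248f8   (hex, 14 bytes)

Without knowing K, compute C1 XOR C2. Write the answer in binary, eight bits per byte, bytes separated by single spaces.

10000010 10111001 00010101 11111001 01101011 01111111 10011110 11101100 10111100 00110111 00010010 10101100 00010011 01111000

C1 ⊕ C2 = (M1 ⊕ K) ⊕ (M2 ⊕ K) = M1 ⊕ M2 — the shared key cancels under XOR.
byte 0: 58 ^ da = 82
byte 1: 78 ^ c1 = b9
byte 2: 44 ^ 51 = 15
byte 3: d5 ^ 2c = f9
byte 4: 4a ^ 21 = 6b
byte 5: e8 ^ 97 = 7f
byte 6: fa ^ 64 = 9e
byte 7: 81 ^ 6d = ec
byte 8: 9f ^ 23 = bc
byte 9: a0 ^ 97 = 37
byte 10: 3e ^ 2c = 12
byte 11: ae ^ 02 = ac
byte 12: 5b ^ 48 = 13
byte 13: 80 ^ f8 = 78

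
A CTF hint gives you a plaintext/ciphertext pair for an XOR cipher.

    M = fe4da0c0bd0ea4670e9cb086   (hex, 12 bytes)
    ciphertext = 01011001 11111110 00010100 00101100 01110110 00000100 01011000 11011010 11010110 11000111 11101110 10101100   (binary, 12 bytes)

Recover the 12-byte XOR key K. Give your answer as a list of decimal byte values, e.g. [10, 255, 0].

[167, 179, 180, 236, 203, 10, 252, 189, 216, 91, 94, 42]

Since ciphertext = M ⊕ K, XORing both sides with M gives K = M ⊕ ciphertext.
byte 0: 11111110 ^ 01011001 = 10100111
byte 1: 01001101 ^ 11111110 = 10110011
byte 2: 10100000 ^ 00010100 = 10110100
byte 3: 11000000 ^ 00101100 = 11101100
byte 4: 10111101 ^ 01110110 = 11001011
byte 5: 00001110 ^ 00000100 = 00001010
byte 6: 10100100 ^ 01011000 = 11111100
byte 7: 01100111 ^ 11011010 = 10111101
byte 8: 00001110 ^ 11010110 = 11011000
byte 9: 10011100 ^ 11000111 = 01011011
byte 10: 10110000 ^ 11101110 = 01011110
byte 11: 10000110 ^ 10101100 = 00101010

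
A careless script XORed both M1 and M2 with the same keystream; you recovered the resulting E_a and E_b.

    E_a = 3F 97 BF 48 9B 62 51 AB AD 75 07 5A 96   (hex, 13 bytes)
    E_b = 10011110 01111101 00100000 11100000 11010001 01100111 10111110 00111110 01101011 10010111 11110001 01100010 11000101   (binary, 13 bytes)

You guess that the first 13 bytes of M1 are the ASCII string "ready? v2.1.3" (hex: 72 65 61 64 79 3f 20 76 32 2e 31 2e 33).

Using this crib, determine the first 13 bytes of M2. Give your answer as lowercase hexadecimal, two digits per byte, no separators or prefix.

First, E_a ⊕ E_b = (M1 ⊕ K) ⊕ (M2 ⊕ K) = M1 ⊕ M2, so the key drops out. Then M2 = (M1 ⊕ M2) ⊕ M1 over the first 13 bytes.
byte 0: (3f ^ 9e) ^ 72 = a1 ^ 72 = d3
byte 1: (97 ^ 7d) ^ 65 = ea ^ 65 = 8f
byte 2: (bf ^ 20) ^ 61 = 9f ^ 61 = fe
byte 3: (48 ^ e0) ^ 64 = a8 ^ 64 = cc
byte 4: (9b ^ d1) ^ 79 = 4a ^ 79 = 33
byte 5: (62 ^ 67) ^ 3f = 05 ^ 3f = 3a
byte 6: (51 ^ be) ^ 20 = ef ^ 20 = cf
byte 7: (ab ^ 3e) ^ 76 = 95 ^ 76 = e3
byte 8: (ad ^ 6b) ^ 32 = c6 ^ 32 = f4
byte 9: (75 ^ 97) ^ 2e = e2 ^ 2e = cc
byte 10: (07 ^ f1) ^ 31 = f6 ^ 31 = c7
byte 11: (5a ^ 62) ^ 2e = 38 ^ 2e = 16
byte 12: (96 ^ c5) ^ 33 = 53 ^ 33 = 60

d38ffecc333acfe3f4ccc71660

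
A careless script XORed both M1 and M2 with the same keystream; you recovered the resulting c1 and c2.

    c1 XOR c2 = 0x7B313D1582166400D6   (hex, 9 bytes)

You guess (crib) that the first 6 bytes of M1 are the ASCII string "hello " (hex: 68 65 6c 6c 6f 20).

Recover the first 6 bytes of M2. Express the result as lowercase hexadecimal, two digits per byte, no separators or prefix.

Since c1 ⊕ c2 = M1 ⊕ M2, XORing with the guessed M1 bytes yields the corresponding M2 bytes: M2 = (c1 ⊕ c2) ⊕ M1.
7b ⊕ 68 = 13
31 ⊕ 65 = 54
3d ⊕ 6c = 51
15 ⊕ 6c = 79
82 ⊕ 6f = ed
16 ⊕ 20 = 36

13545179ed36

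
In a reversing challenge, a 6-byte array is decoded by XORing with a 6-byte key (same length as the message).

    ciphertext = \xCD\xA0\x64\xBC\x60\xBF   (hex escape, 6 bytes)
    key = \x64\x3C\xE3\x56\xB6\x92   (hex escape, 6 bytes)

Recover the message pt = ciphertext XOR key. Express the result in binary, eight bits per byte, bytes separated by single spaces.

XOR is its own inverse, so applying the key byte-wise gives the result directly.
byte 0: 11001101 xor 01100100 = 10101001
byte 1: 10100000 xor 00111100 = 10011100
byte 2: 01100100 xor 11100011 = 10000111
byte 3: 10111100 xor 01010110 = 11101010
byte 4: 01100000 xor 10110110 = 11010110
byte 5: 10111111 xor 10010010 = 00101101

10101001 10011100 10000111 11101010 11010110 00101101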